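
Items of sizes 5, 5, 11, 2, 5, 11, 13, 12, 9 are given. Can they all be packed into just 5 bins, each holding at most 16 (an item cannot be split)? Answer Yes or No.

A valid assignment using 5 bins:
  bin 1: 13 + 2 = 15
  bin 2: 12 = 12
  bin 3: 11 + 5 = 16
  bin 4: 11 + 5 = 16
  bin 5: 9 + 5 = 14
Every load is within 16, so 5 bins suffice.

Yes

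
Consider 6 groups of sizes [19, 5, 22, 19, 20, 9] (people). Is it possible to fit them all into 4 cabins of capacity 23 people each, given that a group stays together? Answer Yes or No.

Total = 94 people; ⌈94/23⌉ = 5.
At least 5 cabins are required, but only 4 are allowed.

No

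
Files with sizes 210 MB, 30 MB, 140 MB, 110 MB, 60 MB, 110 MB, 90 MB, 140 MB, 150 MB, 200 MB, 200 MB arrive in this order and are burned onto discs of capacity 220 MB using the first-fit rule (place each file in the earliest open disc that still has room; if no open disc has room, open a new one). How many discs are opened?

8

  210 → disc 1 (new)  [load 210/220]
  30 → disc 2 (new)  [load 30/220]
  140 → disc 2  [load 170/220]
  110 → disc 3 (new)  [load 110/220]
  60 → disc 3  [load 170/220]
  110 → disc 4 (new)  [load 110/220]
  90 → disc 4  [load 200/220]
  140 → disc 5 (new)  [load 140/220]
  150 → disc 6 (new)  [load 150/220]
  200 → disc 7 (new)  [load 200/220]
  200 → disc 8 (new)  [load 200/220]
8 discs opened.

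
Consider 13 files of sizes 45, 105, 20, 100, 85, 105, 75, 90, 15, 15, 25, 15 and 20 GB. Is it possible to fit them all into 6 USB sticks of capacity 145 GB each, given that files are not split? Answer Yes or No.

A valid assignment using 6 USB sticks:
  USB stick 1: 105 + 25 + 15 = 145
  USB stick 2: 105 + 20 + 20 = 145
  USB stick 3: 100 + 45 = 145
  USB stick 4: 90 + 15 + 15 = 120
  USB stick 5: 85 = 85
  USB stick 6: 75 = 75
Every load is within 145 GB, so 6 USB sticks suffice.

Yes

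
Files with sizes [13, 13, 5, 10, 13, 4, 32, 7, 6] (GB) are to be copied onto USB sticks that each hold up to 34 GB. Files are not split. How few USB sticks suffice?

4

Total = 32 + 13 + 13 + 13 + 10 + 7 + 6 + 5 + 4 = 103 GB.
Lower bound: ⌈103/34⌉ = 4 USB sticks.
A packing using 4 USB sticks:
  USB stick 1: 32 = 32
  USB stick 2: 13 + 13 + 7 = 33
  USB stick 3: 13 + 10 + 6 + 5 = 34
  USB stick 4: 4 = 4
This matches the lower bound, so 4 is optimal.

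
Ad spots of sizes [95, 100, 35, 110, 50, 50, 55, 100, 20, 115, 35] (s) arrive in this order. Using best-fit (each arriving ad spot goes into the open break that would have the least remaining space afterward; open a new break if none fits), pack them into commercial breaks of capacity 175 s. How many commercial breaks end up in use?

5

  95 → break 1 (new)  [load 95/175]
  100 → break 2 (new)  [load 100/175]
  35 → break 2  [load 135/175]
  110 → break 3 (new)  [load 110/175]
  50 → break 3  [load 160/175]
  50 → break 1  [load 145/175]
  55 → break 4 (new)  [load 55/175]
  100 → break 4  [load 155/175]
  20 → break 4  [load 175/175]
  115 → break 5 (new)  [load 115/175]
  35 → break 2  [load 170/175]
5 commercial breaks opened.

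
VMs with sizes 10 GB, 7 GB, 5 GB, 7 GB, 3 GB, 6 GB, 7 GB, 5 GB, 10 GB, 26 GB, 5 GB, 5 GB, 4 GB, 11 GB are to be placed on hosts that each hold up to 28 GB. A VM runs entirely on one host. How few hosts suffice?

5

Total = 26 + 11 + 10 + 10 + 7 + 7 + 7 + 6 + 5 + 5 + 5 + 5 + 4 + 3 = 111 GB.
Lower bound: ⌈111/28⌉ = 4 hosts.
A packing using 5 hosts:
  host 1: 26 = 26
  host 2: 11 + 10 + 7 = 28
  host 3: 10 + 7 + 7 + 4 = 28
  host 4: 6 + 5 + 5 + 5 + 5 = 26
  host 5: 3 = 3
No arrangement into 4 hosts stays within capacity, so 5 is optimal.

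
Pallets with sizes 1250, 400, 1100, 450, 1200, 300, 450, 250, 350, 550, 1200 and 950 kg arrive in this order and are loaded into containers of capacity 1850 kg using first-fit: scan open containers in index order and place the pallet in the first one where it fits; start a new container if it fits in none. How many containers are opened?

  1250 → container 1 (new)  [load 1250/1850]
  400 → container 1  [load 1650/1850]
  1100 → container 2 (new)  [load 1100/1850]
  450 → container 2  [load 1550/1850]
  1200 → container 3 (new)  [load 1200/1850]
  300 → container 2  [load 1850/1850]
  450 → container 3  [load 1650/1850]
  250 → container 4 (new)  [load 250/1850]
  350 → container 4  [load 600/1850]
  550 → container 4  [load 1150/1850]
  1200 → container 5 (new)  [load 1200/1850]
  950 → container 6 (new)  [load 950/1850]
6 containers opened.

6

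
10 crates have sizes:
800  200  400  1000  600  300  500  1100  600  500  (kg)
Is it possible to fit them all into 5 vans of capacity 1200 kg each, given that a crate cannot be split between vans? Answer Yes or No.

No

Total = 6000 kg; ⌈6000/1200⌉ = 5.
The bound of 5 does not rule out 5, but exhaustive search shows no assignment into 5 vans of capacity 1200 kg exists — the minimum is 6.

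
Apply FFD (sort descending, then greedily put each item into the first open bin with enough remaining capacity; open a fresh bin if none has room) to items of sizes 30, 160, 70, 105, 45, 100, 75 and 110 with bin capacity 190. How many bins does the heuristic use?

Sorted descending: 160, 110, 105, 100, 75, 70, 45, 30.
  160 → bin 1 (new)  [load 160/190]
  110 → bin 2 (new)  [load 110/190]
  105 → bin 3 (new)  [load 105/190]
  100 → bin 4 (new)  [load 100/190]
  75 → bin 2  [load 185/190]
  70 → bin 3  [load 175/190]
  45 → bin 4  [load 145/190]
  30 → bin 1  [load 190/190]
4 bins opened.

4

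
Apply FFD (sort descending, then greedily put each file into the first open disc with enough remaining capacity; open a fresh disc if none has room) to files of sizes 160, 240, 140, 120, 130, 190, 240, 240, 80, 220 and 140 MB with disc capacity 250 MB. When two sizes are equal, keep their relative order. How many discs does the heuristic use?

9

Sorted descending: 240, 240, 240, 220, 190, 160, 140, 140, 130, 120, 80.
  240 → disc 1 (new)  [load 240/250]
  240 → disc 2 (new)  [load 240/250]
  240 → disc 3 (new)  [load 240/250]
  220 → disc 4 (new)  [load 220/250]
  190 → disc 5 (new)  [load 190/250]
  160 → disc 6 (new)  [load 160/250]
  140 → disc 7 (new)  [load 140/250]
  140 → disc 8 (new)  [load 140/250]
  130 → disc 9 (new)  [load 130/250]
  120 → disc 9  [load 250/250]
  80 → disc 6  [load 240/250]
9 discs opened.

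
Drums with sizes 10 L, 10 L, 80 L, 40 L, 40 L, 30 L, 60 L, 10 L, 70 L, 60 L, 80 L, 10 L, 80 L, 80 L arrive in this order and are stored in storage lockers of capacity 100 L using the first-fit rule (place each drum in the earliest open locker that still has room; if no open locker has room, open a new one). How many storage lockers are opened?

8

  10 → locker 1 (new)  [load 10/100]
  10 → locker 1  [load 20/100]
  80 → locker 1  [load 100/100]
  40 → locker 2 (new)  [load 40/100]
  40 → locker 2  [load 80/100]
  30 → locker 3 (new)  [load 30/100]
  60 → locker 3  [load 90/100]
  10 → locker 2  [load 90/100]
  70 → locker 4 (new)  [load 70/100]
  60 → locker 5 (new)  [load 60/100]
  80 → locker 6 (new)  [load 80/100]
  10 → locker 2  [load 100/100]
  80 → locker 7 (new)  [load 80/100]
  80 → locker 8 (new)  [load 80/100]
8 storage lockers opened.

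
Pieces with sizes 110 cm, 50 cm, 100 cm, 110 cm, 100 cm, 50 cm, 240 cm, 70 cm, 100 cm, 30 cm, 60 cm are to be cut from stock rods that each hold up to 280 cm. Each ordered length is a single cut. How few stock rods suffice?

Total = 240 + 110 + 110 + 100 + 100 + 100 + 70 + 60 + 50 + 50 + 30 = 1020 cm.
Lower bound: ⌈1020/280⌉ = 4 stock rods.
A packing using 4 stock rods:
  stock rod 1: 240 + 30 = 270
  stock rod 2: 110 + 110 + 60 = 280
  stock rod 3: 100 + 100 + 70 = 270
  stock rod 4: 100 + 50 + 50 = 200
This matches the lower bound, so 4 is optimal.

4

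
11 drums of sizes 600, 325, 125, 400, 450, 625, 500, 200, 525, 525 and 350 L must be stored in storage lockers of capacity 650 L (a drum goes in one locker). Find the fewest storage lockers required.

Total = 625 + 600 + 525 + 525 + 500 + 450 + 400 + 350 + 325 + 200 + 125 = 4625 L.
Lower bound: ⌈4625/650⌉ = 8 storage lockers.
A packing using 9 storage lockers:
  locker 1: 625 = 625
  locker 2: 600 = 600
  locker 3: 525 + 125 = 650
  locker 4: 525 = 525
  locker 5: 500 = 500
  locker 6: 450 + 200 = 650
  locker 7: 400 = 400
  locker 8: 350 = 350
  locker 9: 325 = 325
No arrangement into 8 storage lockers stays within capacity, so 9 is optimal.

9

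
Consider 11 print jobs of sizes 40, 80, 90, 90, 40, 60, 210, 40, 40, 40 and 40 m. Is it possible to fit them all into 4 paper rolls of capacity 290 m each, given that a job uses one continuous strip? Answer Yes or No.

A valid assignment using 3 paper rolls:
  roll 1: 210 + 80 = 290
  roll 2: 90 + 90 + 60 + 40 = 280
  roll 3: 40 + 40 + 40 + 40 + 40 = 200
That uses only 3 ≤ 4, so 4 paper rolls are enough.

Yes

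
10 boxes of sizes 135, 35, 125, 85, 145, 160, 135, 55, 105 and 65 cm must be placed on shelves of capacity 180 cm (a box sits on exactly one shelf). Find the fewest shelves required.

7

Total = 160 + 145 + 135 + 135 + 125 + 105 + 85 + 65 + 55 + 35 = 1045 cm.
Lower bound: ⌈1045/180⌉ = 6 shelves.
A packing using 7 shelves:
  shelf 1: 160 = 160
  shelf 2: 145 + 35 = 180
  shelf 3: 135 = 135
  shelf 4: 135 = 135
  shelf 5: 125 + 55 = 180
  shelf 6: 105 + 65 = 170
  shelf 7: 85 = 85
No arrangement into 6 shelves stays within capacity, so 7 is optimal.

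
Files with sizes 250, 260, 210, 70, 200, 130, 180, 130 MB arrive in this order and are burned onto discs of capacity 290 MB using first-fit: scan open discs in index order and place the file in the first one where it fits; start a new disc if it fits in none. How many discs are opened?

6

  250 → disc 1 (new)  [load 250/290]
  260 → disc 2 (new)  [load 260/290]
  210 → disc 3 (new)  [load 210/290]
  70 → disc 3  [load 280/290]
  200 → disc 4 (new)  [load 200/290]
  130 → disc 5 (new)  [load 130/290]
  180 → disc 6 (new)  [load 180/290]
  130 → disc 5  [load 260/290]
6 discs opened.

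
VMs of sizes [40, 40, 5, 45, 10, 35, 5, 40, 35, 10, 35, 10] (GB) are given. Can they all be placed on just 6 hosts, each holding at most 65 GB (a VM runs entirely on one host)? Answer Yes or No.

Total = 310 GB; ⌈310/65⌉ = 5.
7 VMs each exceed half the capacity and cannot share a host, forcing at least 7 hosts.
At least 7 hosts are required, but only 6 are allowed.

No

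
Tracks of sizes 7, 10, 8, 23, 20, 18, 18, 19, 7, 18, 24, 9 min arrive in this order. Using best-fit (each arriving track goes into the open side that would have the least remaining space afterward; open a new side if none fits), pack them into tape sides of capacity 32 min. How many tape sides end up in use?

8

  7 → side 1 (new)  [load 7/32]
  10 → side 1  [load 17/32]
  8 → side 1  [load 25/32]
  23 → side 2 (new)  [load 23/32]
  20 → side 3 (new)  [load 20/32]
  18 → side 4 (new)  [load 18/32]
  18 → side 5 (new)  [load 18/32]
  19 → side 6 (new)  [load 19/32]
  7 → side 1  [load 32/32]
  18 → side 7 (new)  [load 18/32]
  24 → side 8 (new)  [load 24/32]
  9 → side 2  [load 32/32]
8 tape sides opened.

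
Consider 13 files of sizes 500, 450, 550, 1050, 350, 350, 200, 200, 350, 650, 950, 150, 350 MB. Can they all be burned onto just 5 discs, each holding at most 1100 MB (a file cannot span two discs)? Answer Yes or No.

Total = 6100 MB; ⌈6100/1100⌉ = 6.
At least 6 discs are required, but only 5 are allowed.

No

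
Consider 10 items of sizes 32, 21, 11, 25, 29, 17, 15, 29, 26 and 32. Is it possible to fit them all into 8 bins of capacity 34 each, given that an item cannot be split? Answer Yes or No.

Yes

A valid assignment using 8 bins:
  bin 1: 32 = 32
  bin 2: 32 = 32
  bin 3: 29 = 29
  bin 4: 29 = 29
  bin 5: 26 = 26
  bin 6: 25 = 25
  bin 7: 21 + 11 = 32
  bin 8: 17 + 15 = 32
Every load is within 34, so 8 bins suffice.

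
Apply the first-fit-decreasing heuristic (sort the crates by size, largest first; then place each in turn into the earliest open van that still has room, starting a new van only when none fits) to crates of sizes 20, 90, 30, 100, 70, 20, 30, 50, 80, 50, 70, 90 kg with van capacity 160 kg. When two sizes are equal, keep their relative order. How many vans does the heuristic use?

Sorted descending: 100, 90, 90, 80, 70, 70, 50, 50, 30, 30, 20, 20.
  100 → van 1 (new)  [load 100/160]
  90 → van 2 (new)  [load 90/160]
  90 → van 3 (new)  [load 90/160]
  80 → van 4 (new)  [load 80/160]
  70 → van 2  [load 160/160]
  70 → van 3  [load 160/160]
  50 → van 1  [load 150/160]
  50 → van 4  [load 130/160]
  30 → van 4  [load 160/160]
  30 → van 5 (new)  [load 30/160]
  20 → van 5  [load 50/160]
  20 → van 5  [load 70/160]
5 vans opened.

5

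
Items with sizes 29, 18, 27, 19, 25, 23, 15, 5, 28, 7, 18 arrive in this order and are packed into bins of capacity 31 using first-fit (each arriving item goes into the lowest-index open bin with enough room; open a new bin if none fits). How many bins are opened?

9

  29 → bin 1 (new)  [load 29/31]
  18 → bin 2 (new)  [load 18/31]
  27 → bin 3 (new)  [load 27/31]
  19 → bin 4 (new)  [load 19/31]
  25 → bin 5 (new)  [load 25/31]
  23 → bin 6 (new)  [load 23/31]
  15 → bin 7 (new)  [load 15/31]
  5 → bin 2  [load 23/31]
  28 → bin 8 (new)  [load 28/31]
  7 → bin 2  [load 30/31]
  18 → bin 9 (new)  [load 18/31]
9 bins opened.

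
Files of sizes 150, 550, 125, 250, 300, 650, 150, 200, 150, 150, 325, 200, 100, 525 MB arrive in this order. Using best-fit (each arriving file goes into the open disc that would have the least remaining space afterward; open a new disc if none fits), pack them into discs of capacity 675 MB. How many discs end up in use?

6

  150 → disc 1 (new)  [load 150/675]
  550 → disc 2 (new)  [load 550/675]
  125 → disc 2  [load 675/675]
  250 → disc 1  [load 400/675]
  300 → disc 3 (new)  [load 300/675]
  650 → disc 4 (new)  [load 650/675]
  150 → disc 1  [load 550/675]
  200 → disc 3  [load 500/675]
  150 → disc 3  [load 650/675]
  150 → disc 5 (new)  [load 150/675]
  325 → disc 5  [load 475/675]
  200 → disc 5  [load 675/675]
  100 → disc 1  [load 650/675]
  525 → disc 6 (new)  [load 525/675]
6 discs opened.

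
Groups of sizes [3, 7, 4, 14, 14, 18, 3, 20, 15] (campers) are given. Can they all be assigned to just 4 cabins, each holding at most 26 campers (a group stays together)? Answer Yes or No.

No

Total = 98 campers; ⌈98/26⌉ = 4.
5 groups each exceed half the capacity and cannot share a cabin, forcing at least 5 cabins.
At least 5 cabins are required, but only 4 are allowed.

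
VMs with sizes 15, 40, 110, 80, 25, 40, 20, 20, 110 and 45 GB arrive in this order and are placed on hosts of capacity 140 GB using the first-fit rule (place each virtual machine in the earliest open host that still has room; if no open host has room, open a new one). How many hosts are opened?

4

  15 → host 1 (new)  [load 15/140]
  40 → host 1  [load 55/140]
  110 → host 2 (new)  [load 110/140]
  80 → host 1  [load 135/140]
  25 → host 2  [load 135/140]
  40 → host 3 (new)  [load 40/140]
  20 → host 3  [load 60/140]
  20 → host 3  [load 80/140]
  110 → host 4 (new)  [load 110/140]
  45 → host 3  [load 125/140]
4 hosts opened.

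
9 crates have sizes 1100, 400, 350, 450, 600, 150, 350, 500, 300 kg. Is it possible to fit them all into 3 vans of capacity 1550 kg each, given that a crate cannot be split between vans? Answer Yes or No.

Yes

A valid assignment using 3 vans:
  van 1: 1100 + 450 = 1550
  van 2: 600 + 500 + 400 = 1500
  van 3: 350 + 350 + 300 + 150 = 1150
Every load is within 1550 kg, so 3 vans suffice.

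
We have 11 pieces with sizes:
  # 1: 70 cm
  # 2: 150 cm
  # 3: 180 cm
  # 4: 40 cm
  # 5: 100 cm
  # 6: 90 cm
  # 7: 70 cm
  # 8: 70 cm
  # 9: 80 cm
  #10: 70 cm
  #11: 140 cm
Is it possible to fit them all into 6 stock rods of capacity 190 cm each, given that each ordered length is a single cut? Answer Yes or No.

No

Total = 1060 cm; ⌈1060/190⌉ = 6.
The bound of 6 does not rule out 6, but exhaustive search shows no assignment into 6 stock rods of capacity 190 cm exists — the minimum is 7.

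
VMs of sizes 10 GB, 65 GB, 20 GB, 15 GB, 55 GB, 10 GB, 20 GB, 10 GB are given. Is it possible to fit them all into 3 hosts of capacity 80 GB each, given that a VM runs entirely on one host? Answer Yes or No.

A valid assignment using 3 hosts:
  host 1: 65 + 15 = 80
  host 2: 55 + 20 = 75
  host 3: 20 + 10 + 10 + 10 = 50
Every load is within 80 GB, so 3 hosts suffice.

Yes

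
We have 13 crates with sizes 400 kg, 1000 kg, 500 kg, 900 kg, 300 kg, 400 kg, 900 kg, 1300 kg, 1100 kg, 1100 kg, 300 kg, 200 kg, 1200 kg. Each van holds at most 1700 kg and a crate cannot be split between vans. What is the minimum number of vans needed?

7

Total = 1300 + 1200 + 1100 + 1100 + 1000 + 900 + 900 + 500 + 400 + 400 + 300 + 300 + 200 = 9600 kg.
Lower bound: ⌈9600/1700⌉ = 6 vans.
Also, 7 crates each exceed 850 kg, and no two of those can share a van, so at least 7 vans are needed.
A packing using 7 vans:
  van 1: 1300 + 400 = 1700
  van 2: 1200 + 500 = 1700
  van 3: 1100 + 400 + 200 = 1700
  van 4: 1100 + 300 + 300 = 1700
  van 5: 1000 = 1000
  van 6: 900 = 900
  van 7: 900 = 900
This matches the lower bound, so 7 is optimal.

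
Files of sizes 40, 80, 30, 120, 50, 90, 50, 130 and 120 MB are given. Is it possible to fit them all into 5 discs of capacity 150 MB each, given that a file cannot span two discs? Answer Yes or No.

Total = 710 MB; ⌈710/150⌉ = 5.
The bound of 5 does not rule out 5, but exhaustive search shows no assignment into 5 discs of capacity 150 MB exists — the minimum is 6.

No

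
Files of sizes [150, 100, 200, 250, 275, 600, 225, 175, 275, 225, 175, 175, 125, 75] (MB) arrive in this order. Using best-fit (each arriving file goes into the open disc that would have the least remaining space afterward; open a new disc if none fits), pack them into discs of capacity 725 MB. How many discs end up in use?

5

  150 → disc 1 (new)  [load 150/725]
  100 → disc 1  [load 250/725]
  200 → disc 1  [load 450/725]
  250 → disc 1  [load 700/725]
  275 → disc 2 (new)  [load 275/725]
  600 → disc 3 (new)  [load 600/725]
  225 → disc 2  [load 500/725]
  175 → disc 2  [load 675/725]
  275 → disc 4 (new)  [load 275/725]
  225 → disc 4  [load 500/725]
  175 → disc 4  [load 675/725]
  175 → disc 5 (new)  [load 175/725]
  125 → disc 3  [load 725/725]
  75 → disc 5  [load 250/725]
5 discs opened.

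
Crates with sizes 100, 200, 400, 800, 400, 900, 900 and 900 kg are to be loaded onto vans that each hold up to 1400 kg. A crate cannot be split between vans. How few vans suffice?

Total = 900 + 900 + 900 + 800 + 400 + 400 + 200 + 100 = 4600 kg.
Lower bound: ⌈4600/1400⌉ = 4 vans.
A packing using 4 vans:
  van 1: 900 + 400 + 100 = 1400
  van 2: 900 + 400 = 1300
  van 3: 900 + 200 = 1100
  van 4: 800 = 800
This matches the lower bound, so 4 is optimal.

4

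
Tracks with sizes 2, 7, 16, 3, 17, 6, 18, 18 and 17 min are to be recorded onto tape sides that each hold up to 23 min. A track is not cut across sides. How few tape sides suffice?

Total = 18 + 18 + 17 + 17 + 16 + 7 + 6 + 3 + 2 = 104 min.
Lower bound: ⌈104/23⌉ = 5 tape sides.
A packing using 5 tape sides:
  side 1: 18 + 3 + 2 = 23
  side 2: 18 = 18
  side 3: 17 + 6 = 23
  side 4: 17 = 17
  side 5: 16 + 7 = 23
This matches the lower bound, so 5 is optimal.

5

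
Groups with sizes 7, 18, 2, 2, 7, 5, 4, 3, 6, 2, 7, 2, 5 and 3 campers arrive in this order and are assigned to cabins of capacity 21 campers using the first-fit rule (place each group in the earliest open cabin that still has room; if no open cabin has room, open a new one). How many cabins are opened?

  7 → cabin 1 (new)  [load 7/21]
  18 → cabin 2 (new)  [load 18/21]
  2 → cabin 1  [load 9/21]
  2 → cabin 1  [load 11/21]
  7 → cabin 1  [load 18/21]
  5 → cabin 3 (new)  [load 5/21]
  4 → cabin 3  [load 9/21]
  3 → cabin 1  [load 21/21]
  6 → cabin 3  [load 15/21]
  2 → cabin 2  [load 20/21]
  7 → cabin 4 (new)  [load 7/21]
  2 → cabin 3  [load 17/21]
  5 → cabin 4  [load 12/21]
  3 → cabin 3  [load 20/21]
4 cabins opened.

4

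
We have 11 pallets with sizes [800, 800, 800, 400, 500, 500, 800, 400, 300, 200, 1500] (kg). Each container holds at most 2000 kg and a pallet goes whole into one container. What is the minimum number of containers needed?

4

Total = 1500 + 800 + 800 + 800 + 800 + 500 + 500 + 400 + 400 + 300 + 200 = 7000 kg.
Lower bound: ⌈7000/2000⌉ = 4 containers.
A packing using 4 containers:
  container 1: 1500 + 500 = 2000
  container 2: 800 + 800 + 400 = 2000
  container 3: 800 + 800 + 400 = 2000
  container 4: 500 + 300 + 200 = 1000
This matches the lower bound, so 4 is optimal.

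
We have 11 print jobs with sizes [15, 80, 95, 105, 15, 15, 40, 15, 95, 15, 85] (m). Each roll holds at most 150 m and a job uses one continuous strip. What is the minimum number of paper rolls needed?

Total = 105 + 95 + 95 + 85 + 80 + 40 + 15 + 15 + 15 + 15 + 15 = 575 m.
Lower bound: ⌈575/150⌉ = 4 paper rolls.
Also, 5 print jobs each exceed 75 m, and no two of those can share a roll, so at least 5 paper rolls are needed.
A packing using 5 paper rolls:
  roll 1: 105 + 40 = 145
  roll 2: 95 + 15 + 15 + 15 = 140
  roll 3: 95 + 15 + 15 = 125
  roll 4: 85 = 85
  roll 5: 80 = 80
This matches the lower bound, so 5 is optimal.

5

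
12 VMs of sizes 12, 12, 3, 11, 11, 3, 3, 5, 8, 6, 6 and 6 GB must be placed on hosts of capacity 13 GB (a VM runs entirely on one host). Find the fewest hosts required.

Total = 12 + 12 + 11 + 11 + 8 + 6 + 6 + 6 + 5 + 3 + 3 + 3 = 86 GB.
Lower bound: ⌈86/13⌉ = 7 hosts.
A packing using 8 hosts:
  host 1: 12 = 12
  host 2: 12 = 12
  host 3: 11 = 11
  host 4: 11 = 11
  host 5: 8 + 5 = 13
  host 6: 6 + 6 = 12
  host 7: 6 + 3 + 3 = 12
  host 8: 3 = 3
No arrangement into 7 hosts stays within capacity, so 8 is optimal.

8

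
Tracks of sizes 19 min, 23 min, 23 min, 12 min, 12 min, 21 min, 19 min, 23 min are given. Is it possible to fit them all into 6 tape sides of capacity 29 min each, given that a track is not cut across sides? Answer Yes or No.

Total = 152 min; ⌈152/29⌉ = 6.
The bound of 6 does not rule out 6, but exhaustive search shows no assignment into 6 tape sides of capacity 29 min exists — the minimum is 7.

No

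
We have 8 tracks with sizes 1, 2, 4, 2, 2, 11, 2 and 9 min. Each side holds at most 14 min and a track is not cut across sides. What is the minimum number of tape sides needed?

Total = 11 + 9 + 4 + 2 + 2 + 2 + 2 + 1 = 33 min.
Lower bound: ⌈33/14⌉ = 3 tape sides.
A packing using 3 tape sides:
  side 1: 11 + 2 + 1 = 14
  side 2: 9 + 4 = 13
  side 3: 2 + 2 + 2 = 6
This matches the lower bound, so 3 is optimal.

3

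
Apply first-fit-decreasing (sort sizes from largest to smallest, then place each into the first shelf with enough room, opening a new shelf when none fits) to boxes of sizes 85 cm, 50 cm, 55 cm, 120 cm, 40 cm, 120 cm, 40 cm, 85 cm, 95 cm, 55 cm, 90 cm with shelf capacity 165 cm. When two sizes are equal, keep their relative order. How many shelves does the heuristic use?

Sorted descending: 120, 120, 95, 90, 85, 85, 55, 55, 50, 40, 40.
  120 → shelf 1 (new)  [load 120/165]
  120 → shelf 2 (new)  [load 120/165]
  95 → shelf 3 (new)  [load 95/165]
  90 → shelf 4 (new)  [load 90/165]
  85 → shelf 5 (new)  [load 85/165]
  85 → shelf 6 (new)  [load 85/165]
  55 → shelf 3  [load 150/165]
  55 → shelf 4  [load 145/165]
  50 → shelf 5  [load 135/165]
  40 → shelf 1  [load 160/165]
  40 → shelf 2  [load 160/165]
6 shelves opened.

6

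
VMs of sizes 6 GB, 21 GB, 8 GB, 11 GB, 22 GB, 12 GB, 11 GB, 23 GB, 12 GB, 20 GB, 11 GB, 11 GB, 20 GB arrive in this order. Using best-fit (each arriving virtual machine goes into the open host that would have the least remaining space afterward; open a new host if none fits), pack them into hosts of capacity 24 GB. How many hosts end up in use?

  6 → host 1 (new)  [load 6/24]
  21 → host 2 (new)  [load 21/24]
  8 → host 1  [load 14/24]
  11 → host 3 (new)  [load 11/24]
  22 → host 4 (new)  [load 22/24]
  12 → host 3  [load 23/24]
  11 → host 5 (new)  [load 11/24]
  23 → host 6 (new)  [load 23/24]
  12 → host 5  [load 23/24]
  20 → host 7 (new)  [load 20/24]
  11 → host 8 (new)  [load 11/24]
  11 → host 8  [load 22/24]
  20 → host 9 (new)  [load 20/24]
9 hosts opened.

9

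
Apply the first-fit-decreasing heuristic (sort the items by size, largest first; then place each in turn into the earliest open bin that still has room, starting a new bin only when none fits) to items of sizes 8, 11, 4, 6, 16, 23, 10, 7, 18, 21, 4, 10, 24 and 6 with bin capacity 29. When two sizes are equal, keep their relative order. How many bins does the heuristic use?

Sorted descending: 24, 23, 21, 18, 16, 11, 10, 10, 8, 7, 6, 6, 4, 4.
  24 → bin 1 (new)  [load 24/29]
  23 → bin 2 (new)  [load 23/29]
  21 → bin 3 (new)  [load 21/29]
  18 → bin 4 (new)  [load 18/29]
  16 → bin 5 (new)  [load 16/29]
  11 → bin 4  [load 29/29]
  10 → bin 5  [load 26/29]
  10 → bin 6 (new)  [load 10/29]
  8 → bin 3  [load 29/29]
  7 → bin 6  [load 17/29]
  6 → bin 2  [load 29/29]
  6 → bin 6  [load 23/29]
  4 → bin 1  [load 28/29]
  4 → bin 6  [load 27/29]
6 bins opened.

6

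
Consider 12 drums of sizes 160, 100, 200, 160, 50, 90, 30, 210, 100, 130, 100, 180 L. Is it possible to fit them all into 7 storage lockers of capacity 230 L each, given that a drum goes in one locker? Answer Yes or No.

No

Total = 1510 L; ⌈1510/230⌉ = 7.
The bound of 7 does not rule out 7, but exhaustive search shows no assignment into 7 storage lockers of capacity 230 L exists — the minimum is 8.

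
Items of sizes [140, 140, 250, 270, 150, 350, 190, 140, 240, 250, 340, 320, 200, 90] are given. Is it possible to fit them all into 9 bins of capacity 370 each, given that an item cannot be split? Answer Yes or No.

No

Total = 3070; ⌈3070/370⌉ = 9.
The bound of 9 does not rule out 9, but exhaustive search shows no assignment into 9 bins of capacity 370 exists — the minimum is 10.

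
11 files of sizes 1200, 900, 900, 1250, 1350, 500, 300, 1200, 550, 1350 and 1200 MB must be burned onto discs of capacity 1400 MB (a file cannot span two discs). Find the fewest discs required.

Total = 1350 + 1350 + 1250 + 1200 + 1200 + 1200 + 900 + 900 + 550 + 500 + 300 = 10700 MB.
Lower bound: ⌈10700/1400⌉ = 8 discs.
A packing using 9 discs:
  disc 1: 1350 = 1350
  disc 2: 1350 = 1350
  disc 3: 1250 = 1250
  disc 4: 1200 = 1200
  disc 5: 1200 = 1200
  disc 6: 1200 = 1200
  disc 7: 900 + 500 = 1400
  disc 8: 900 + 300 = 1200
  disc 9: 550 = 550
No arrangement into 8 discs stays within capacity, so 9 is optimal.

9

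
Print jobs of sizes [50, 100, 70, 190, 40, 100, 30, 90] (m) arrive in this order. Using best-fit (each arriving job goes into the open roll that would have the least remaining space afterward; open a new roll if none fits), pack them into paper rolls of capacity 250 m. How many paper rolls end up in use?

  50 → roll 1 (new)  [load 50/250]
  100 → roll 1  [load 150/250]
  70 → roll 1  [load 220/250]
  190 → roll 2 (new)  [load 190/250]
  40 → roll 2  [load 230/250]
  100 → roll 3 (new)  [load 100/250]
  30 → roll 1  [load 250/250]
  90 → roll 3  [load 190/250]
3 paper rolls opened.

3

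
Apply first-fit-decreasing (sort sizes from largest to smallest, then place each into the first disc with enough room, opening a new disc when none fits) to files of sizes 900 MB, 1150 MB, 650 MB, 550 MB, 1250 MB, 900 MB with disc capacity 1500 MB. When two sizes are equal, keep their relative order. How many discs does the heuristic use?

5

Sorted descending: 1250, 1150, 900, 900, 650, 550.
  1250 → disc 1 (new)  [load 1250/1500]
  1150 → disc 2 (new)  [load 1150/1500]
  900 → disc 3 (new)  [load 900/1500]
  900 → disc 4 (new)  [load 900/1500]
  650 → disc 5 (new)  [load 650/1500]
  550 → disc 3  [load 1450/1500]
5 discs opened.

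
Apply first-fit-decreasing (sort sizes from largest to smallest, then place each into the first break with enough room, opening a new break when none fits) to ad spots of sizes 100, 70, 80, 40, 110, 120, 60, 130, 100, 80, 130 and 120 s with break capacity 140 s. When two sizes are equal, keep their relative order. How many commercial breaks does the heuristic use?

Sorted descending: 130, 130, 120, 120, 110, 100, 100, 80, 80, 70, 60, 40.
  130 → break 1 (new)  [load 130/140]
  130 → break 2 (new)  [load 130/140]
  120 → break 3 (new)  [load 120/140]
  120 → break 4 (new)  [load 120/140]
  110 → break 5 (new)  [load 110/140]
  100 → break 6 (new)  [load 100/140]
  100 → break 7 (new)  [load 100/140]
  80 → break 8 (new)  [load 80/140]
  80 → break 9 (new)  [load 80/140]
  70 → break 10 (new)  [load 70/140]
  60 → break 8  [load 140/140]
  40 → break 6  [load 140/140]
10 commercial breaks opened.

10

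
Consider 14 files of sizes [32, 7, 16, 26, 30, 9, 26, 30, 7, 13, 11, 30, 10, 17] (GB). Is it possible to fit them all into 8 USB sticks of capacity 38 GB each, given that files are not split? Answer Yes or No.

Yes

A valid assignment using 8 USB sticks:
  USB stick 1: 32 = 32
  USB stick 2: 30 + 7 = 37
  USB stick 3: 30 + 7 = 37
  USB stick 4: 30 = 30
  USB stick 5: 26 + 11 = 37
  USB stick 6: 26 + 10 = 36
  USB stick 7: 17 + 16 = 33
  USB stick 8: 13 + 9 = 22
Every load is within 38 GB, so 8 USB sticks suffice.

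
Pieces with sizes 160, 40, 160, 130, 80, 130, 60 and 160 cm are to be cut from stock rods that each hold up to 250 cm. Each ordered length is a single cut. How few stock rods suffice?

Total = 160 + 160 + 160 + 130 + 130 + 80 + 60 + 40 = 920 cm.
Lower bound: ⌈920/250⌉ = 4 stock rods.
Also, 5 pieces each exceed 125 cm, and no two of those can share a stock rod, so at least 5 stock rods are needed.
A packing using 5 stock rods:
  stock rod 1: 160 + 80 = 240
  stock rod 2: 160 + 60 = 220
  stock rod 3: 160 + 40 = 200
  stock rod 4: 130 = 130
  stock rod 5: 130 = 130
This matches the lower bound, so 5 is optimal.

5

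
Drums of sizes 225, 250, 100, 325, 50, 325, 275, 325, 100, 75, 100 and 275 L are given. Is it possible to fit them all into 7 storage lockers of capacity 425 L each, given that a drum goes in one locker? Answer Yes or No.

A valid assignment using 7 storage lockers:
  locker 1: 325 + 100 = 425
  locker 2: 325 + 100 = 425
  locker 3: 325 + 100 = 425
  locker 4: 275 + 75 + 50 = 400
  locker 5: 275 = 275
  locker 6: 250 = 250
  locker 7: 225 = 225
Every load is within 425 L, so 7 storage lockers suffice.

Yes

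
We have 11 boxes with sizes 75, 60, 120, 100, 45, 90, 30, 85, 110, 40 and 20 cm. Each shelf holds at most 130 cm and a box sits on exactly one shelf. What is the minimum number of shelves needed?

7

Total = 120 + 110 + 100 + 90 + 85 + 75 + 60 + 45 + 40 + 30 + 20 = 775 cm.
Lower bound: ⌈775/130⌉ = 6 shelves.
A packing using 7 shelves:
  shelf 1: 120 = 120
  shelf 2: 110 + 20 = 130
  shelf 3: 100 + 30 = 130
  shelf 4: 90 + 40 = 130
  shelf 5: 85 + 45 = 130
  shelf 6: 75 = 75
  shelf 7: 60 = 60
No arrangement into 6 shelves stays within capacity, so 7 is optimal.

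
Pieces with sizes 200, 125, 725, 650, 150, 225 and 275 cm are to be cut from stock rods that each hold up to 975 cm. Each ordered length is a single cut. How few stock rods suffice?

Total = 725 + 650 + 275 + 225 + 200 + 150 + 125 = 2350 cm.
Lower bound: ⌈2350/975⌉ = 3 stock rods.
A packing using 3 stock rods:
  stock rod 1: 725 + 225 = 950
  stock rod 2: 650 + 275 = 925
  stock rod 3: 200 + 150 + 125 = 475
This matches the lower bound, so 3 is optimal.

3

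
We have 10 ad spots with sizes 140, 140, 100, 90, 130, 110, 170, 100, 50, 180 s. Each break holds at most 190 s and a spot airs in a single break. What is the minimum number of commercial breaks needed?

Total = 180 + 170 + 140 + 140 + 130 + 110 + 100 + 100 + 90 + 50 = 1210 s.
Lower bound: ⌈1210/190⌉ = 7 commercial breaks.
Also, 8 ad spots each exceed 95 s, and no two of those can share a break, so at least 8 commercial breaks are needed.
A packing using 8 commercial breaks:
  break 1: 180 = 180
  break 2: 170 = 170
  break 3: 140 + 50 = 190
  break 4: 140 = 140
  break 5: 130 = 130
  break 6: 110 = 110
  break 7: 100 + 90 = 190
  break 8: 100 = 100
This matches the lower bound, so 8 is optimal.

8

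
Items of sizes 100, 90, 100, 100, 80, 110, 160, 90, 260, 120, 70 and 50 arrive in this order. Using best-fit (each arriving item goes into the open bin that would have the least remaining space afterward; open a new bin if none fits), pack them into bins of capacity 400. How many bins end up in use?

  100 → bin 1 (new)  [load 100/400]
  90 → bin 1  [load 190/400]
  100 → bin 1  [load 290/400]
  100 → bin 1  [load 390/400]
  80 → bin 2 (new)  [load 80/400]
  110 → bin 2  [load 190/400]
  160 → bin 2  [load 350/400]
  90 → bin 3 (new)  [load 90/400]
  260 → bin 3  [load 350/400]
  120 → bin 4 (new)  [load 120/400]
  70 → bin 4  [load 190/400]
  50 → bin 2  [load 400/400]
4 bins opened.

4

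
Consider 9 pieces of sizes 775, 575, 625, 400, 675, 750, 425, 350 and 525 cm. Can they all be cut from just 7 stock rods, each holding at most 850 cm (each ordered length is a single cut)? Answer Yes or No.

Total = 5100 cm; ⌈5100/850⌉ = 6.
The bound of 6 does not rule out 7, but exhaustive search shows no assignment into 7 stock rods of capacity 850 cm exists — the minimum is 8.

No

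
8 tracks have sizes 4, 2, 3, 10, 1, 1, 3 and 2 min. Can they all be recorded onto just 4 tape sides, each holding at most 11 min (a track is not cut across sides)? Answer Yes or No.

A valid assignment using 3 tape sides:
  side 1: 10 + 1 = 11
  side 2: 4 + 3 + 3 + 1 = 11
  side 3: 2 + 2 = 4
That uses only 3 ≤ 4, so 4 tape sides are enough.

Yes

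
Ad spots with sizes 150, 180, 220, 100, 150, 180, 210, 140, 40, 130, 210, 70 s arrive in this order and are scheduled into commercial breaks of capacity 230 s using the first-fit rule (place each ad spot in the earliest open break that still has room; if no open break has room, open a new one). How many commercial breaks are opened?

9

  150 → break 1 (new)  [load 150/230]
  180 → break 2 (new)  [load 180/230]
  220 → break 3 (new)  [load 220/230]
  100 → break 4 (new)  [load 100/230]
  150 → break 5 (new)  [load 150/230]
  180 → break 6 (new)  [load 180/230]
  210 → break 7 (new)  [load 210/230]
  140 → break 8 (new)  [load 140/230]
  40 → break 1  [load 190/230]
  130 → break 4  [load 230/230]
  210 → break 9 (new)  [load 210/230]
  70 → break 5  [load 220/230]
9 commercial breaks opened.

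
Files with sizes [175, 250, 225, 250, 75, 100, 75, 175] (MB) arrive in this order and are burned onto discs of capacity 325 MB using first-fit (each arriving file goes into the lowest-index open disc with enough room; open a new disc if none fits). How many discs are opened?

  175 → disc 1 (new)  [load 175/325]
  250 → disc 2 (new)  [load 250/325]
  225 → disc 3 (new)  [load 225/325]
  250 → disc 4 (new)  [load 250/325]
  75 → disc 1  [load 250/325]
  100 → disc 3  [load 325/325]
  75 → disc 1  [load 325/325]
  175 → disc 5 (new)  [load 175/325]
5 discs opened.

5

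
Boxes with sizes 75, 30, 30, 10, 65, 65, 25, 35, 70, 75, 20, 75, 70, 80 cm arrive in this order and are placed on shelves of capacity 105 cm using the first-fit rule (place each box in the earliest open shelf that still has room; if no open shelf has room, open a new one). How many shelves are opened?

8

  75 → shelf 1 (new)  [load 75/105]
  30 → shelf 1  [load 105/105]
  30 → shelf 2 (new)  [load 30/105]
  10 → shelf 2  [load 40/105]
  65 → shelf 2  [load 105/105]
  65 → shelf 3 (new)  [load 65/105]
  25 → shelf 3  [load 90/105]
  35 → shelf 4 (new)  [load 35/105]
  70 → shelf 4  [load 105/105]
  75 → shelf 5 (new)  [load 75/105]
  20 → shelf 5  [load 95/105]
  75 → shelf 6 (new)  [load 75/105]
  70 → shelf 7 (new)  [load 70/105]
  80 → shelf 8 (new)  [load 80/105]
8 shelves opened.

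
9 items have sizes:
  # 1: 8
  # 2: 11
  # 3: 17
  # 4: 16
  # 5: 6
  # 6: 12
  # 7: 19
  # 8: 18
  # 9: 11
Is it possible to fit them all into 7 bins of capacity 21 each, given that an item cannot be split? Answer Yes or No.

A valid assignment using 7 bins:
  bin 1: 19 = 19
  bin 2: 18 = 18
  bin 3: 17 = 17
  bin 4: 16 = 16
  bin 5: 12 + 8 = 20
  bin 6: 11 + 6 = 17
  bin 7: 11 = 11
Every load is within 21, so 7 bins suffice.

Yes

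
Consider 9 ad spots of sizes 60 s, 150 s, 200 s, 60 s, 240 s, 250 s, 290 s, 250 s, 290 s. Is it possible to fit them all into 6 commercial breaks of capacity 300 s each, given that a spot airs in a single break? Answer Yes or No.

No

Total = 1790 s; ⌈1790/300⌉ = 6.
The bound of 6 does not rule out 6, but exhaustive search shows no assignment into 6 commercial breaks of capacity 300 s exists — the minimum is 7.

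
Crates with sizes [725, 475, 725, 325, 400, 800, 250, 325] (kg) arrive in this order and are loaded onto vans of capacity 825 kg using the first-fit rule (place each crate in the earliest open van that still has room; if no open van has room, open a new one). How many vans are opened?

6

  725 → van 1 (new)  [load 725/825]
  475 → van 2 (new)  [load 475/825]
  725 → van 3 (new)  [load 725/825]
  325 → van 2  [load 800/825]
  400 → van 4 (new)  [load 400/825]
  800 → van 5 (new)  [load 800/825]
  250 → van 4  [load 650/825]
  325 → van 6 (new)  [load 325/825]
6 vans opened.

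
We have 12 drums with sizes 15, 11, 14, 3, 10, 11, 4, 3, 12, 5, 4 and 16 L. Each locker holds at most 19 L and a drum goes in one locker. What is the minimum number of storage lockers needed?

Total = 16 + 15 + 14 + 12 + 11 + 11 + 10 + 5 + 4 + 4 + 3 + 3 = 108 L.
Lower bound: ⌈108/19⌉ = 6 storage lockers.
Also, 7 drums each exceed 19/2 L, and no two of those can share a locker, so at least 7 storage lockers are needed.
A packing using 7 storage lockers:
  locker 1: 16 + 3 = 19
  locker 2: 15 + 4 = 19
  locker 3: 14 + 5 = 19
  locker 4: 12 + 4 + 3 = 19
  locker 5: 11 = 11
  locker 6: 11 = 11
  locker 7: 10 = 10
This matches the lower bound, so 7 is optimal.

7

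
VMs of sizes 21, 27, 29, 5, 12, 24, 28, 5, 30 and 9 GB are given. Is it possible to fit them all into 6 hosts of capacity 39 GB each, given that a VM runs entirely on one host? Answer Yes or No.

A valid assignment using 6 hosts:
  host 1: 30 + 9 = 39
  host 2: 29 + 5 + 5 = 39
  host 3: 28 = 28
  host 4: 27 + 12 = 39
  host 5: 24 = 24
  host 6: 21 = 21
Every load is within 39 GB, so 6 hosts suffice.

Yes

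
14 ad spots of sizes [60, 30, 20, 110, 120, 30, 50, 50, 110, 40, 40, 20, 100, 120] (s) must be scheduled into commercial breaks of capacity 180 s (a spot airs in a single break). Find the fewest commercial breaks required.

Total = 120 + 120 + 110 + 110 + 100 + 60 + 50 + 50 + 40 + 40 + 30 + 30 + 20 + 20 = 900 s.
Lower bound: ⌈900/180⌉ = 5 commercial breaks.
A packing using 5 commercial breaks:
  break 1: 120 + 60 = 180
  break 2: 120 + 30 + 30 = 180
  break 3: 110 + 50 + 20 = 180
  break 4: 110 + 50 + 20 = 180
  break 5: 100 + 40 + 40 = 180
This matches the lower bound, so 5 is optimal.

5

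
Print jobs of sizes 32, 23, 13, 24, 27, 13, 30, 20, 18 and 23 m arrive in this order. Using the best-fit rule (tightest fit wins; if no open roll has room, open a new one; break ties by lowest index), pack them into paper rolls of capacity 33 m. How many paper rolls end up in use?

9

  32 → roll 1 (new)  [load 32/33]
  23 → roll 2 (new)  [load 23/33]
  13 → roll 3 (new)  [load 13/33]
  24 → roll 4 (new)  [load 24/33]
  27 → roll 5 (new)  [load 27/33]
  13 → roll 3  [load 26/33]
  30 → roll 6 (new)  [load 30/33]
  20 → roll 7 (new)  [load 20/33]
  18 → roll 8 (new)  [load 18/33]
  23 → roll 9 (new)  [load 23/33]
9 paper rolls opened.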